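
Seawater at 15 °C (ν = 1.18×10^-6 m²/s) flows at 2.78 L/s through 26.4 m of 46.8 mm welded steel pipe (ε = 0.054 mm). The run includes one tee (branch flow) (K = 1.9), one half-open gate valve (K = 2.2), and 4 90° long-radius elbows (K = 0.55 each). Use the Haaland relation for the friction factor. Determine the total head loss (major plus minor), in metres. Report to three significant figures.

V = 4Q/(πD²) = 1.616 m/s; V²/2g = 0.1331 m
Re = 6.41×10^4, ε/D = 0.00115 → f = 0.02346 (Haaland)
Major: h_f = f(L/D)·V²/2g = 0.02346·564.1·0.1331 = 1.762 m
Minor: ΣK = 6.30; h_m = ΣK·V²/2g = 0.8386 m
Total H_L = 1.762 + 0.8386 = 2.600 m

H_L ≈ 2.60 m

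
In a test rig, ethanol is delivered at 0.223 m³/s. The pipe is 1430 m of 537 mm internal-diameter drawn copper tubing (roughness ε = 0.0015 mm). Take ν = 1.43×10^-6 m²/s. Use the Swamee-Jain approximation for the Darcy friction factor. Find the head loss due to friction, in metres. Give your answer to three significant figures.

h_f ≈ 1.82 m

V = 4Q/(πD²) = 4·0.223/(π·0.537²) = 0.9846 m/s
Re = VD/ν = 0.9846·0.537/1.43×10^-6 = 3.70×10^5 → turbulent
ε/D = 0.0015/537 = 2.79×10^-6
Swamee-Jain: f = 0.01386
h_f = f(L/D)V²/(2g) = 0.01386·(1430/0.537)·0.9846²/(2·9.81) = 1.824 m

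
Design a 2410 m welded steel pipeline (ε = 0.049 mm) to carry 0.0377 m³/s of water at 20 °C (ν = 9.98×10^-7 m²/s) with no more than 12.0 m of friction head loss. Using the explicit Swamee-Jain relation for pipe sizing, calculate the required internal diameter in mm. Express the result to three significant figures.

Swamee-Jain (Type III): D = 0.66·[ε^1.25·(LQ²/(gh_f))^4.75 + ν·Q^9.4·(L/(gh_f))^5.2]^0.04
LQ²/(gh_f) = 0.02910; L/(gh_f) = 20.47
Term 1 = ε^1.25·(…)^4.75 = 2.07×10^-13; Term 2 = ν·Q^9.4·(…)^5.2 = 2.72×10^-13
D = 0.66·(2.07×10^-13 + 2.72×10^-13)^0.04 = 0.2122 m = 212 mm
Check: V = 1.07 m/s, Re = 2.27×10^5, f = 0.01708, h_f = 11.2 m ≈ 12.0 m ✓

D ≈ 212 mm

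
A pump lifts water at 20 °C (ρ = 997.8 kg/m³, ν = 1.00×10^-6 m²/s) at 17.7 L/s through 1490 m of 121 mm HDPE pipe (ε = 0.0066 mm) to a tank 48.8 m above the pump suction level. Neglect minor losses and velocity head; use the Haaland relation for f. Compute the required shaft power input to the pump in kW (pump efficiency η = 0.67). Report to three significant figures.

V = 4Q/(πD²) = 1.539 m/s; Re = 1.86×10^5; ε/D = 5.45×10^-5; f = 0.01606
h_f = f(L/D)V²/2g = 23.89 m
Total head H = z + h_f = 48.8 + 23.89 = 72.69 m
P_hyd = ρgQH = 997.8·9.81·0.0177·72.69 = 12.59 kW
P_shaft = P_hyd/η = 12.59/0.67 = 18.80 kW

P_shaft ≈ 18.8 kW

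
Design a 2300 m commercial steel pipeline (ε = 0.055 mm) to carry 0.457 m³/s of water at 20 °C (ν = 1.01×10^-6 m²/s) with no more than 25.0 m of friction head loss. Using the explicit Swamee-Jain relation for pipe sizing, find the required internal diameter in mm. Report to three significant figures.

D ≈ 468 mm

Swamee-Jain (Type III): D = 0.66·[ε^1.25·(LQ²/(gh_f))^4.75 + ν·Q^9.4·(L/(gh_f))^5.2]^0.04
LQ²/(gh_f) = 1.959; L/(gh_f) = 9.378
Term 1 = ε^1.25·(…)^4.75 = 1.15×10^-4; Term 2 = ν·Q^9.4·(…)^5.2 = 7.29×10^-5
D = 0.66·(1.15×10^-4 + 7.29×10^-5)^0.04 = 0.4683 m = 468 mm
Check: V = 2.65 m/s, Re = 1.23×10^6, f = 0.01355, h_f = 23.9 m ≈ 25.0 m ✓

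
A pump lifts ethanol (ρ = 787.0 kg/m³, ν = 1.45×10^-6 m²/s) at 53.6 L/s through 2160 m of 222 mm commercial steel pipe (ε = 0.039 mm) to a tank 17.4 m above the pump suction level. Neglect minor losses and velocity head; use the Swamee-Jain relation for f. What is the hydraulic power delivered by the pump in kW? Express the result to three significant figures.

P_hyd ≈ 13.8 kW

V = 4Q/(πD²) = 1.385 m/s; Re = 2.12×10^5; ε/D = 1.76×10^-4; f = 0.01683
h_f = f(L/D)V²/2g = 16.00 m
Total head H = z + h_f = 17.4 + 16.00 = 33.40 m
P_hyd = ρgQH = 787.0·9.81·0.0536·33.40 = 13.82 kW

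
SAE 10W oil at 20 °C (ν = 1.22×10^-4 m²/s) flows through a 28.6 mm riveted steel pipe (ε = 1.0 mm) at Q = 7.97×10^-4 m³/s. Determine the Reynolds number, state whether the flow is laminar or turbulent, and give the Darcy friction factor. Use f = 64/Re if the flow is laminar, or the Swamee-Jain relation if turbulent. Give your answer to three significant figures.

Re ≈ 291; laminar; f = 64/Re ≈ 0.220

V = 4Q/(πD²) = 1.241 m/s
Re = VD/ν = 1.241·0.0286/1.22×10^-4 = 291
Re < 2300 → laminar → f = 64/Re = 0.2201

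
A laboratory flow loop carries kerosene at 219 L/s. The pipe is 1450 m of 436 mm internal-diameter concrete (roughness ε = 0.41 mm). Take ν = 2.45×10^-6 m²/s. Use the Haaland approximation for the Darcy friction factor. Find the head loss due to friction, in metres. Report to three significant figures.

V = 4Q/(πD²) = 4·0.219/(π·0.436²) = 1.467 m/s
Re = VD/ν = 1.467·0.436/2.45×10^-6 = 2.61×10^5 → turbulent
ε/D = 0.41/436 = 9.40×10^-4
Haaland: f = 0.02039
h_f = f(L/D)V²/(2g) = 0.02039·(1450/0.436)·1.467²/(2·9.81) = 7.437 m

h_f ≈ 7.44 m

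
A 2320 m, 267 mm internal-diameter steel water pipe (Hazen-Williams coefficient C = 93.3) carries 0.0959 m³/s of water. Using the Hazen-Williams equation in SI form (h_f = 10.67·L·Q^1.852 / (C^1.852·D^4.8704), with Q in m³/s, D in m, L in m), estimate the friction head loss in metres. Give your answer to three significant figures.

h_f ≈ 45.0 m

h_f = 10.67·2320·0.0959^1.852 / (93.3^1.852·0.267^4.8704) = 44.97 m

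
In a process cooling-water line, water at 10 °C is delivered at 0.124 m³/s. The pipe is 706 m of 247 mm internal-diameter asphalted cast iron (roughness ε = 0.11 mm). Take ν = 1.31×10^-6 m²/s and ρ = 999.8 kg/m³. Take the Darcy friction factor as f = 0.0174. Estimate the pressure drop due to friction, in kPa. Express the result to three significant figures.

V = 4Q/(πD²) = 4·0.124/(π·0.247²) = 2.588 m/s
h_f = f(L/D)V²/(2g) = 0.01740·(706/0.247)·2.588²/(2·9.81) = 16.98 m
Δp = ρg·h_f = 999.8·9.81·16.98 = 166.5 kPa

Δp ≈ 167 kPa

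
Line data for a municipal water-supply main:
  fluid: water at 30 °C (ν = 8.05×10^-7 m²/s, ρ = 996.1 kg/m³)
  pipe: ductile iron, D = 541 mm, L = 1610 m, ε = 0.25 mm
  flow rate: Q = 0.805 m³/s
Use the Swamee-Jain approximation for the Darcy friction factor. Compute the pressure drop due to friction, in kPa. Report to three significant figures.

V = 4Q/(πD²) = 4·0.805/(π·0.541²) = 3.502 m/s
Re = VD/ν = 3.502·0.541/8.05×10^-7 = 2.35×10^6 → turbulent
ε/D = 0.25/541 = 4.62×10^-4
Swamee-Jain: f = 0.01671
h_f = f(L/D)V²/(2g) = 0.01671·(1610/0.541)·3.502²/(2·9.81) = 31.08 m
Δp = ρg·h_f = 996.1·9.81·31.08 = 303.7 kPa

Δp ≈ 304 kPa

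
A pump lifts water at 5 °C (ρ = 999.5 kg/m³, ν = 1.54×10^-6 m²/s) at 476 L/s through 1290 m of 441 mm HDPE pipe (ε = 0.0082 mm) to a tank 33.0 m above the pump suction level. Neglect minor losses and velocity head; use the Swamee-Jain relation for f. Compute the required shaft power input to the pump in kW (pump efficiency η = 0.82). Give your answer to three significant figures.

P_shaft ≈ 289 kW

V = 4Q/(πD²) = 3.116 m/s; Re = 8.92×10^5; ε/D = 1.86×10^-5; f = 0.01225
h_f = f(L/D)V²/2g = 17.73 m
Total head H = z + h_f = 33.0 + 17.73 = 50.73 m
P_hyd = ρgQH = 999.5·9.81·0.476·50.73 = 236.8 kW
P_shaft = P_hyd/η = 236.8/0.82 = 288.8 kW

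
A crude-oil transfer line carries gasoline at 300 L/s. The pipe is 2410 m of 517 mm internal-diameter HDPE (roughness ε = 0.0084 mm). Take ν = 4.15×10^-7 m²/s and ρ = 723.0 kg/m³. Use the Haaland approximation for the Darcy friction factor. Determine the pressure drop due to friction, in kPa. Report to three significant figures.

V = 4Q/(πD²) = 4·0.300/(π·0.517²) = 1.429 m/s
Re = VD/ν = 1.429·0.517/4.15×10^-7 = 1.78×10^6 → turbulent
ε/D = 0.0084/517 = 1.62×10^-5
Haaland: f = 0.01099
h_f = f(L/D)V²/(2g) = 0.01099·(2410/0.517)·1.429²/(2·9.81) = 5.330 m
Δp = ρg·h_f = 723.0·9.81·5.330 = 37.81 kPa

Δp ≈ 37.8 kPa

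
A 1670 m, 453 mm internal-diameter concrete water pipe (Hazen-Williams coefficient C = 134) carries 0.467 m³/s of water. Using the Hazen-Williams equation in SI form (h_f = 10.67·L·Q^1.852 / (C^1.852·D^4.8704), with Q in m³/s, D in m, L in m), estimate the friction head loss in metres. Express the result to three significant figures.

h_f = 10.67·1670·0.467^1.852 / (134^1.852·0.453^4.8704) = 23.66 m

h_f ≈ 23.7 m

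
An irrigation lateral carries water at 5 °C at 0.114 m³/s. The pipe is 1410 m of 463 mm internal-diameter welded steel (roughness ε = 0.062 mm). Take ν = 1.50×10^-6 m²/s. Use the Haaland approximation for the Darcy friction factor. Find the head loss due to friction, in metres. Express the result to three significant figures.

V = 4Q/(πD²) = 4·0.114/(π·0.463²) = 0.6771 m/s
Re = VD/ν = 0.6771·0.463/1.50×10^-6 = 2.09×10^5 → turbulent
ε/D = 0.062/463 = 1.34×10^-4
Haaland: f = 0.01632
h_f = f(L/D)V²/(2g) = 0.01632·(1410/0.463)·0.6771²/(2·9.81) = 1.161 m

h_f ≈ 1.16 m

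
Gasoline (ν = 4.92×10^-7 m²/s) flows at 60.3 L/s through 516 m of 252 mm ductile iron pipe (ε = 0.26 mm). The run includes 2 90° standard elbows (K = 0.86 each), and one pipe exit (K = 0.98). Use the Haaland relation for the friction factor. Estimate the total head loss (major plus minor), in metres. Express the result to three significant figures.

V = 4Q/(πD²) = 1.209 m/s; V²/2g = 0.07450 m
Re = 6.19×10^5, ε/D = 0.00103 → f = 0.02024 (Haaland)
Major: h_f = f(L/D)·V²/2g = 0.02024·2048·0.07450 = 3.088 m
Minor: ΣK = 2.70; h_m = ΣK·V²/2g = 0.2011 m
Total H_L = 3.088 + 0.2011 = 3.289 m

H_L ≈ 3.29 m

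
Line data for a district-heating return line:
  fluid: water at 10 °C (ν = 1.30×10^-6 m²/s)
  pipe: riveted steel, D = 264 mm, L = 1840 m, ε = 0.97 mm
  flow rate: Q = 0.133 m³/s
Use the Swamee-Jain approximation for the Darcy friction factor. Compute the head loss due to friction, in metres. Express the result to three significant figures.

V = 4Q/(πD²) = 4·0.133/(π·0.264²) = 2.430 m/s
Re = VD/ν = 2.430·0.264/1.30×10^-6 = 4.93×10^5 → turbulent
ε/D = 0.97/264 = 0.00367
Swamee-Jain: f = 0.02807
h_f = f(L/D)V²/(2g) = 0.02807·(1840/0.264)·2.430²/(2·9.81) = 58.86 m

h_f ≈ 58.9 m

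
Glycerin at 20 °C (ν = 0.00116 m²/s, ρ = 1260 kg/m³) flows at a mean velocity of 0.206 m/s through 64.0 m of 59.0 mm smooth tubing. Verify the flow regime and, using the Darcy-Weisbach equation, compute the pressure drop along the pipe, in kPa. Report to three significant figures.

Re = VD/ν = 0.206·0.05900/0.00116 = 10.5 → laminar (Re < 2300)
f = 64/Re = 6.108
h_f = f(L/D)V²/(2g) = 6.108·(64.0/0.05900)·0.206²/(2·9.81) = 14.33 m
Δp = ρg·h_f = 1260·9.81·14.33 = 177.1 kPa

Δp ≈ 177 kPa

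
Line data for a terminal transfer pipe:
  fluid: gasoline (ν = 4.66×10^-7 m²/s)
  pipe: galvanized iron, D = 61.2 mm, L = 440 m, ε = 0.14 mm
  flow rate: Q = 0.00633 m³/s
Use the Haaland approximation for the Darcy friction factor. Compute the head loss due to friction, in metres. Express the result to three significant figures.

h_f ≈ 42.2 m

V = 4Q/(πD²) = 4·0.00633/(π·0.0612²) = 2.152 m/s
Re = VD/ν = 2.152·0.0612/4.66×10^-7 = 2.83×10^5 → turbulent
ε/D = 0.14/61.2 = 0.00229
Haaland: f = 0.02484
h_f = f(L/D)V²/(2g) = 0.02484·(440/0.0612)·2.152²/(2·9.81) = 42.15 m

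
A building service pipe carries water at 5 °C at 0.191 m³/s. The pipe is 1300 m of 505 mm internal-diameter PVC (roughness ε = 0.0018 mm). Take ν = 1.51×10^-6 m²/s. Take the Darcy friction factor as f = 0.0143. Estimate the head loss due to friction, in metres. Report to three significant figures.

V = 4Q/(πD²) = 4·0.191/(π·0.505²) = 0.9536 m/s
h_f = f(L/D)V²/(2g) = 0.01430·(1300/0.505)·0.9536²/(2·9.81) = 1.706 m

h_f ≈ 1.71 m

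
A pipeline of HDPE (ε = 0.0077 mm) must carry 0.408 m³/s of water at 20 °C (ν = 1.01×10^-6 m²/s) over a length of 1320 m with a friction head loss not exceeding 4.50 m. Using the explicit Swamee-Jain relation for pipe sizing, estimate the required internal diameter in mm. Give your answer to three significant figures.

Swamee-Jain (Type III): D = 0.66·[ε^1.25·(LQ²/(gh_f))^4.75 + ν·Q^9.4·(L/(gh_f))^5.2]^0.04
LQ²/(gh_f) = 4.978; L/(gh_f) = 29.90
Term 1 = ε^1.25·(…)^4.75 = 8.30×10^-4; Term 2 = ν·Q^9.4·(…)^5.2 = 0.0104
D = 0.66·(8.30×10^-4 + 0.0104)^0.04 = 0.5516 m = 552 mm
Check: V = 1.71 m/s, Re = 9.33×10^5, f = 0.01207, h_f = 4.29 m ≈ 4.50 m ✓

D ≈ 552 mm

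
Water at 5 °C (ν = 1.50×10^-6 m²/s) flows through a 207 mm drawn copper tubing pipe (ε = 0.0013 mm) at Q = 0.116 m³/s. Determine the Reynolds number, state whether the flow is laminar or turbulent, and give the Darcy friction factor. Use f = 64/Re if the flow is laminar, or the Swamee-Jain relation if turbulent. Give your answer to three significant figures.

V = 4Q/(πD²) = 3.447 m/s
Re = VD/ν = 3.447·0.207/1.50×10^-6 = 4.76×10^5
Re > 4000 → turbulent; ε/D = 6.28×10^-6
Swamee-Jain: f = 0.01331

Re ≈ 4.76×10^5; turbulent; f ≈ 0.0133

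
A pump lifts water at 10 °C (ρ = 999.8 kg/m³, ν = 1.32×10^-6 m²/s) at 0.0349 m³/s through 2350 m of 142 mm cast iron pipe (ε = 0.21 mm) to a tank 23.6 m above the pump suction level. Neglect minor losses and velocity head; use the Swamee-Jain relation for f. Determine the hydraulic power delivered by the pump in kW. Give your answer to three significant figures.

P_hyd ≈ 40.0 kW

V = 4Q/(πD²) = 2.204 m/s; Re = 2.37×10^5; ε/D = 0.00148; f = 0.02274
h_f = f(L/D)V²/2g = 93.14 m
Total head H = z + h_f = 23.6 + 93.14 = 116.7 m
P_hyd = ρgQH = 999.8·9.81·0.0349·116.7 = 39.96 kW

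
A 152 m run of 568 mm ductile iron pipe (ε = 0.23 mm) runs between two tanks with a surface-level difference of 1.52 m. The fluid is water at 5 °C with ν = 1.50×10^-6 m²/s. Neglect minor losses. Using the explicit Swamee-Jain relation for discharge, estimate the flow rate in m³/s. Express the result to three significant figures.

Swamee-Jain (Type II): Q = -0.965·√(gD⁵h_f/L)·ln[ε/(3.7D) + √(3.17ν²L/(gD³h_f))]
√(gD⁵h_f/L) = √(9.81·0.568⁵·1.52/152) = 0.07616
ε/(3.7D) = 1.09×10^-4; √(3.17ν²L/(gD³h_f)) = 1.99×10^-5
Q = -0.965·0.07616·ln(1.294×10^-4) = 0.6580 m³/s
Check: V = 2.60 m/s, Re = 9.83×10^5, f = 0.01663, h_f = 1.53 m ≈ 1.52 m ✓

Q ≈ 0.658 m³/s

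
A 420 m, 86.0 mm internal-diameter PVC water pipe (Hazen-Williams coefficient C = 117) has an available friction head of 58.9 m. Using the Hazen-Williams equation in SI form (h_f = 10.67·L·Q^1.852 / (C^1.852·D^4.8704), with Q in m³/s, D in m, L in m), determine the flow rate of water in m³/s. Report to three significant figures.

Rearranging: Q = [h_f·C^1.852·D^4.8704 / (10.67·L)]^(1/1.852)
Q = [58.9·117^1.852·0.0860^4.8704 / (10.67·420)]^0.540 = 0.01780 m³/s

Q ≈ 0.0178 m³/s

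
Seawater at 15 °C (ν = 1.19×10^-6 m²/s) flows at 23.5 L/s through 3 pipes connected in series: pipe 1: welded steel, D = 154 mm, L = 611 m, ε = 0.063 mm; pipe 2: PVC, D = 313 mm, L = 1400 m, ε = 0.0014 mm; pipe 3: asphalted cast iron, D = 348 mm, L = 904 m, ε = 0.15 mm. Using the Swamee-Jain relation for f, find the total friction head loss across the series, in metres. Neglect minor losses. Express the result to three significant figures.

Pipe 1: V = 1.262 m/s, Re = 1.63×10^5, ε/D = 4.09×10^-4, f = 0.01883, h_1 = f(L/D)V²/2g = 6.062 m
Pipe 2: V = 0.3054 m/s, Re = 8.03×10^4, ε/D = 4.47×10^-6, f = 0.01873, h_2 = f(L/D)V²/2g = 0.3984 m
Pipe 3: V = 0.2471 m/s, Re = 7.23×10^4, ε/D = 4.31×10^-4, f = 0.02108, h_3 = f(L/D)V²/2g = 0.1703 m
Series → Q common, losses add: H = Σh = 6.631 m

H ≈ 6.63 m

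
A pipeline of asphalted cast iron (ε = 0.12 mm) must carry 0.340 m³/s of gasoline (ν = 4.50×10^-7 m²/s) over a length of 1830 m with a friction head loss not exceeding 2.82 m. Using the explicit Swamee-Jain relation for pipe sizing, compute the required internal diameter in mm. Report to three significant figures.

D ≈ 624 mm

Swamee-Jain (Type III): D = 0.66·[ε^1.25·(LQ²/(gh_f))^4.75 + ν·Q^9.4·(L/(gh_f))^5.2]^0.04
LQ²/(gh_f) = 7.647; L/(gh_f) = 66.15
Term 1 = ε^1.25·(…)^4.75 = 0.197; Term 2 = ν·Q^9.4·(…)^5.2 = 0.0520
D = 0.66·(0.197 + 0.0520)^0.04 = 0.6243 m = 624 mm
Check: V = 1.11 m/s, Re = 1.54×10^6, f = 0.01437, h_f = 2.65 m ≈ 2.82 m ✓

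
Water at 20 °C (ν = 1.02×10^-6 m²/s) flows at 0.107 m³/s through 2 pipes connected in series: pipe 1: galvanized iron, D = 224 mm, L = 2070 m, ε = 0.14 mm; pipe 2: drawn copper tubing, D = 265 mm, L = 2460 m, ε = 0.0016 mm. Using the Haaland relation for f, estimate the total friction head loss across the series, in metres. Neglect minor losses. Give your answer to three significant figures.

H ≈ 86.6 m

Pipe 1: V = 2.715 m/s, Re = 5.96×10^5, ε/D = 6.25×10^-4, f = 0.01822, h_1 = f(L/D)V²/2g = 63.26 m
Pipe 2: V = 1.940 m/s, Re = 5.04×10^5, ε/D = 6.04×10^-6, f = 0.01311, h_2 = f(L/D)V²/2g = 23.35 m
Series → Q common, losses add: H = Σh = 86.60 m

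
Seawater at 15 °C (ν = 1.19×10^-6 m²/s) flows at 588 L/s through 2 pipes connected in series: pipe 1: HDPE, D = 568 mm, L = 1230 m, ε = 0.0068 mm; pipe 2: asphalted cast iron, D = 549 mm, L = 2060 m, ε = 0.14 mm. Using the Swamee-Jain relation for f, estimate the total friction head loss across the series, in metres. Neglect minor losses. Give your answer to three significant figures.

Pipe 1: V = 2.321 m/s, Re = 1.11×10^6, ε/D = 1.20×10^-5, f = 0.01172, h_1 = f(L/D)V²/2g = 6.966 m
Pipe 2: V = 2.484 m/s, Re = 1.15×10^6, ε/D = 2.55×10^-4, f = 0.01524, h_2 = f(L/D)V²/2g = 17.99 m
Series → Q common, losses add: H = Σh = 24.95 m

H ≈ 25.0 m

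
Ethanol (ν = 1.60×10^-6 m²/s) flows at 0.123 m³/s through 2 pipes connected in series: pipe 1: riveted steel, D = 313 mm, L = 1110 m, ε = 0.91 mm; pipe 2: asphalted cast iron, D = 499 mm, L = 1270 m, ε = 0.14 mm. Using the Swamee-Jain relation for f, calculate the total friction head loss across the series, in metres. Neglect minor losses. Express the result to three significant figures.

H ≈ 13.2 m

Pipe 1: V = 1.599 m/s, Re = 3.13×10^5, ε/D = 0.00291, f = 0.02652, h_1 = f(L/D)V²/2g = 12.25 m
Pipe 2: V = 0.6289 m/s, Re = 1.96×10^5, ε/D = 2.81×10^-4, f = 0.01771, h_2 = f(L/D)V²/2g = 0.9086 m
Series → Q common, losses add: H = Σh = 13.16 m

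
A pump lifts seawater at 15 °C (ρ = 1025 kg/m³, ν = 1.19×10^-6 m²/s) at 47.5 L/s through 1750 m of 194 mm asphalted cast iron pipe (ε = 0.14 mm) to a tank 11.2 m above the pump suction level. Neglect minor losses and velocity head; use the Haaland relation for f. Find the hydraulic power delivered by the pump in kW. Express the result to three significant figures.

P_hyd ≈ 16.3 kW

V = 4Q/(πD²) = 1.607 m/s; Re = 2.62×10^5; ε/D = 7.22×10^-4; f = 0.01940
h_f = f(L/D)V²/2g = 23.03 m
Total head H = z + h_f = 11.2 + 23.03 = 34.23 m
P_hyd = ρgQH = 1025·9.81·0.0475·34.23 = 16.35 kW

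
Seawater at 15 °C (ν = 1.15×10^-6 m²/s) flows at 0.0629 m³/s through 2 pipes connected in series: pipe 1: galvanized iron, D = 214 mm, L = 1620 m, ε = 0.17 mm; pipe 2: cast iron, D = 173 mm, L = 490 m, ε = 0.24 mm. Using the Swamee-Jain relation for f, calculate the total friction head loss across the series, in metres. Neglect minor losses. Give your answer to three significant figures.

H ≈ 46.1 m

Pipe 1: V = 1.749 m/s, Re = 3.25×10^5, ε/D = 7.94×10^-4, f = 0.01976, h_1 = f(L/D)V²/2g = 23.32 m
Pipe 2: V = 2.676 m/s, Re = 4.03×10^5, ε/D = 0.00139, f = 0.02202, h_2 = f(L/D)V²/2g = 22.76 m
Series → Q common, losses add: H = Σh = 46.08 m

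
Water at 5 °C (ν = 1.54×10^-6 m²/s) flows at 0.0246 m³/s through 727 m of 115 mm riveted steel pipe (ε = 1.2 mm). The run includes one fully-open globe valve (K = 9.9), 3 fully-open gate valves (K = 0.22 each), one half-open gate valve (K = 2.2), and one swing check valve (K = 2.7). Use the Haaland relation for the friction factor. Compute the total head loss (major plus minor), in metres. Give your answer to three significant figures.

H_L ≈ 74.6 m

V = 4Q/(πD²) = 2.368 m/s; V²/2g = 0.2859 m
Re = 1.77×10^5, ε/D = 0.0104 → f = 0.03884 (Haaland)
Major: h_f = f(L/D)·V²/2g = 0.03884·6322·0.2859 = 70.20 m
Minor: ΣK = 15.5; h_m = ΣK·V²/2g = 4.420 m
Total H_L = 70.20 + 4.420 = 74.62 m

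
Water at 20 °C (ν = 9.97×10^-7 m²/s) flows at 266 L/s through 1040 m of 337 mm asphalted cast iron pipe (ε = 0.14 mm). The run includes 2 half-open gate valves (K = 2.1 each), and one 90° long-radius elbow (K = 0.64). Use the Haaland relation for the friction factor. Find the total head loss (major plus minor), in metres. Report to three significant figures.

V = 4Q/(πD²) = 2.982 m/s; V²/2g = 0.4533 m
Re = 1.01×10^6, ε/D = 4.15×10^-4 → f = 0.01656 (Haaland)
Major: h_f = f(L/D)·V²/2g = 0.01656·3086·0.4533 = 23.16 m
Minor: ΣK = 4.84; h_m = ΣK·V²/2g = 2.194 m
Total H_L = 23.16 + 2.194 = 25.35 m

H_L ≈ 25.4 m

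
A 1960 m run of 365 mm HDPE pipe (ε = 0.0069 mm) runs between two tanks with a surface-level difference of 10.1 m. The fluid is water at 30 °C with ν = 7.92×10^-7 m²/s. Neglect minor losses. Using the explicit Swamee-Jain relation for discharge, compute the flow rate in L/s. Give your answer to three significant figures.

Q ≈ 180 L/s

Swamee-Jain (Type II): Q = -0.965·√(gD⁵h_f/L)·ln[ε/(3.7D) + √(3.17ν²L/(gD³h_f))]
√(gD⁵h_f/L) = √(9.81·0.365⁵·10.1/1960) = 0.01810
ε/(3.7D) = 5.11×10^-6; √(3.17ν²L/(gD³h_f)) = 2.84×10^-5
Q = -0.965·0.01810·ln(3.355×10^-5) = 0.1799 m³/s
Check: V = 1.72 m/s, Re = 7.92×10^5, f = 0.01247, h_f = 10.1 m ≈ 10.1 m ✓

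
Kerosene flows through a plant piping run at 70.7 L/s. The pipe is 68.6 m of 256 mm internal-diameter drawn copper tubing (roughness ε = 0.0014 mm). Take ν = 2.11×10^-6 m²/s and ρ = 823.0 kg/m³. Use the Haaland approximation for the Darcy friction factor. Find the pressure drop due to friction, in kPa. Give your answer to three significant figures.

V = 4Q/(πD²) = 4·0.0707/(π·0.256²) = 1.374 m/s
Re = VD/ν = 1.374·0.256/2.11×10^-6 = 1.67×10^5 → turbulent
ε/D = 0.0014/256 = 5.47×10^-6
Haaland: f = 0.01609
h_f = f(L/D)V²/(2g) = 0.01609·(68.6/0.256)·1.374²/(2·9.81) = 0.4147 m
Δp = ρg·h_f = 823.0·9.81·0.4147 = 3.348 kPa

Δp ≈ 3.35 kPa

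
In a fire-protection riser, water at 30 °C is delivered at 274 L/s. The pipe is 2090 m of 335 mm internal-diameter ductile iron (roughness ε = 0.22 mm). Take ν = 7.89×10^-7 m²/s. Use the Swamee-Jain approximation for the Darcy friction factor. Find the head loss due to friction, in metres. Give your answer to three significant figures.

h_f ≈ 55.8 m

V = 4Q/(πD²) = 4·0.274/(π·0.335²) = 3.109 m/s
Re = VD/ν = 3.109·0.335/7.89×10^-7 = 1.32×10^6 → turbulent
ε/D = 0.22/335 = 6.57×10^-4
Swamee-Jain: f = 0.01817
h_f = f(L/D)V²/(2g) = 0.01817·(2090/0.335)·3.109²/(2·9.81) = 55.83 m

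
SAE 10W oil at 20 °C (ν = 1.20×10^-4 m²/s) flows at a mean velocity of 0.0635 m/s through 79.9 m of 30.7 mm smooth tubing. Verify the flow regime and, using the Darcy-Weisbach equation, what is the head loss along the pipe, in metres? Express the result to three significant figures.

Re = VD/ν = 0.0635·0.03070/1.20×10^-4 = 16.2 → laminar (Re < 2300)
f = 64/Re = 3.940
h_f = f(L/D)V²/(2g) = 3.940·(79.9/0.03070)·0.0635²/(2·9.81) = 2.107 m

h_f ≈ 2.11 m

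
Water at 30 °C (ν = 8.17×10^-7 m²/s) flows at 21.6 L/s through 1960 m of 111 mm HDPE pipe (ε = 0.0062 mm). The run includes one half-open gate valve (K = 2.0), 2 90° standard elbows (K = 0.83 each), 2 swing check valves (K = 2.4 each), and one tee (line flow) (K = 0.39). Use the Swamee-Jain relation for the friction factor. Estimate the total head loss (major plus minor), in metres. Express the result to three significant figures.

V = 4Q/(πD²) = 2.232 m/s; V²/2g = 0.2539 m
Re = 3.03×10^5, ε/D = 5.59×10^-5 → f = 0.01497 (Swamee-Jain)
Major: h_f = f(L/D)·V²/2g = 0.01497·17658·0.2539 = 67.13 m
Minor: ΣK = 8.85; h_m = ΣK·V²/2g = 2.247 m
Total H_L = 67.13 + 2.247 = 69.38 m

H_L ≈ 69.4 m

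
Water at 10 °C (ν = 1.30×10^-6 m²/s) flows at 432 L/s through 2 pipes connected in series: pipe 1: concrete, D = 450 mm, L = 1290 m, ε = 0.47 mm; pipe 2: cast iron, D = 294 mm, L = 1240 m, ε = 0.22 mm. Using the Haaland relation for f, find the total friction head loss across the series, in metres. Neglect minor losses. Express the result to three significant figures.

H ≈ 184 m

Pipe 1: V = 2.716 m/s, Re = 9.40×10^5, ε/D = 0.00104, f = 0.02016, h_1 = f(L/D)V²/2g = 21.73 m
Pipe 2: V = 6.364 m/s, Re = 1.44×10^6, ε/D = 7.48×10^-4, f = 0.01859, h_2 = f(L/D)V²/2g = 161.8 m
Series → Q common, losses add: H = Σh = 183.5 m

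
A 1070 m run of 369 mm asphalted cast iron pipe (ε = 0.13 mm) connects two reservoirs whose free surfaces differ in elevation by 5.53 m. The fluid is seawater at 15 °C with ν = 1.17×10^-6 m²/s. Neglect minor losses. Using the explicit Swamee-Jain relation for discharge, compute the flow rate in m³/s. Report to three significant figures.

Q ≈ 0.160 m³/s

Swamee-Jain (Type II): Q = -0.965·√(gD⁵h_f/L)·ln[ε/(3.7D) + √(3.17ν²L/(gD³h_f))]
√(gD⁵h_f/L) = √(9.81·0.369⁵·5.53/1070) = 0.01862
ε/(3.7D) = 9.52×10^-5; √(3.17ν²L/(gD³h_f)) = 4.13×10^-5
Q = -0.965·0.01862·ln(1.365×10^-4) = 0.1599 m³/s
Check: V = 1.50 m/s, Re = 4.72×10^5, f = 0.01684, h_f = 5.57 m ≈ 5.53 m ✓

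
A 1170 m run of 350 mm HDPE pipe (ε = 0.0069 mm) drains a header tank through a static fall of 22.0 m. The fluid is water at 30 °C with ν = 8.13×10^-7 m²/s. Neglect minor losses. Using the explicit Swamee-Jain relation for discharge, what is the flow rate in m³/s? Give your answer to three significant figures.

Swamee-Jain (Type II): Q = -0.965·√(gD⁵h_f/L)·ln[ε/(3.7D) + √(3.17ν²L/(gD³h_f))]
√(gD⁵h_f/L) = √(9.81·0.350⁵·22.0/1170) = 0.03113
ε/(3.7D) = 5.33×10^-6; √(3.17ν²L/(gD³h_f)) = 1.63×10^-5
Q = -0.965·0.03113·ln(2.160×10^-5) = 0.3227 m³/s
Check: V = 3.35 m/s, Re = 1.44×10^6, f = 0.01150, h_f = 22.0 m ≈ 22.0 m ✓

Q ≈ 0.323 m³/s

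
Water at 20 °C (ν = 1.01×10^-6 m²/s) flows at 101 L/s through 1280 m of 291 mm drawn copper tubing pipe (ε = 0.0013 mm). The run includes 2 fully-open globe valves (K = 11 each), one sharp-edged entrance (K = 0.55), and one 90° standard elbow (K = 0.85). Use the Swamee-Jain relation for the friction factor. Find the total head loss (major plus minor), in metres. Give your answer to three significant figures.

H_L ≈ 9.72 m

V = 4Q/(πD²) = 1.519 m/s; V²/2g = 0.1175 m
Re = 4.38×10^5, ε/D = 4.47×10^-6 → f = 0.01348 (Swamee-Jain)
Major: h_f = f(L/D)·V²/2g = 0.01348·4399·0.1175 = 6.967 m
Minor: ΣK = 23.4; h_m = ΣK·V²/2g = 2.750 m
Total H_L = 6.967 + 2.750 = 9.718 m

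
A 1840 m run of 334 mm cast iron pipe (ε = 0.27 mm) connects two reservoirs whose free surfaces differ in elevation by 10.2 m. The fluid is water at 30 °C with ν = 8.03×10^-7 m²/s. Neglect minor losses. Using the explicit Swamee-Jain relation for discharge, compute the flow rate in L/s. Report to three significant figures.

Swamee-Jain (Type II): Q = -0.965·√(gD⁵h_f/L)·ln[ε/(3.7D) + √(3.17ν²L/(gD³h_f))]
√(gD⁵h_f/L) = √(9.81·0.334⁵·10.2/1840) = 0.01503
ε/(3.7D) = 2.18×10^-4; √(3.17ν²L/(gD³h_f)) = 3.18×10^-5
Q = -0.965·0.01503·ln(2.502×10^-4) = 0.1203 m³/s
Check: V = 1.37 m/s, Re = 5.71×10^5, f = 0.01938, h_f = 10.3 m ≈ 10.2 m ✓

Q ≈ 120 L/s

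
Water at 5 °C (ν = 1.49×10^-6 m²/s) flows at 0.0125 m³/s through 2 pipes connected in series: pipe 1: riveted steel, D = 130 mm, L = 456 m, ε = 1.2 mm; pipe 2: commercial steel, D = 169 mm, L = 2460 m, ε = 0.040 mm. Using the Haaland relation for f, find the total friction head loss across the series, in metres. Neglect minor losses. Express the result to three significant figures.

H ≈ 10.7 m

Pipe 1: V = 0.9417 m/s, Re = 8.22×10^4, ε/D = 0.00923, f = 0.03768, h_1 = f(L/D)V²/2g = 5.975 m
Pipe 2: V = 0.5572 m/s, Re = 6.32×10^4, ε/D = 2.37×10^-4, f = 0.02048, h_2 = f(L/D)V²/2g = 4.719 m
Series → Q common, losses add: H = Σh = 10.69 m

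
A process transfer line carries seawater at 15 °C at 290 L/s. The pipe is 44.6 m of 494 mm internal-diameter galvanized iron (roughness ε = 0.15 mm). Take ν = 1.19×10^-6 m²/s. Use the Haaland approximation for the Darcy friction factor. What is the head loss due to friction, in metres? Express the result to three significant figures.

h_f ≈ 0.168 m

V = 4Q/(πD²) = 4·0.290/(π·0.494²) = 1.513 m/s
Re = VD/ν = 1.513·0.494/1.19×10^-6 = 6.28×10^5 → turbulent
ε/D = 0.15/494 = 3.04×10^-4
Haaland: f = 0.01597
h_f = f(L/D)V²/(2g) = 0.01597·(44.6/0.494)·1.513²/(2·9.81) = 0.1682 m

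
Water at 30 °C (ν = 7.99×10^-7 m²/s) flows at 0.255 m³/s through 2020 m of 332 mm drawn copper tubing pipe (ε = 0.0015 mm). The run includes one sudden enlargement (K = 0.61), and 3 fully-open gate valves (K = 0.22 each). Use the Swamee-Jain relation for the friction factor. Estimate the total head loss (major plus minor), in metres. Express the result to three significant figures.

V = 4Q/(πD²) = 2.946 m/s; V²/2g = 0.4422 m
Re = 1.22×10^6, ε/D = 4.52×10^-6 → f = 0.01135 (Swamee-Jain)
Major: h_f = f(L/D)·V²/2g = 0.01135·6084·0.4422 = 30.54 m
Minor: ΣK = 1.27; h_m = ΣK·V²/2g = 0.5616 m
Total H_L = 30.54 + 0.5616 = 31.10 m

H_L ≈ 31.1 m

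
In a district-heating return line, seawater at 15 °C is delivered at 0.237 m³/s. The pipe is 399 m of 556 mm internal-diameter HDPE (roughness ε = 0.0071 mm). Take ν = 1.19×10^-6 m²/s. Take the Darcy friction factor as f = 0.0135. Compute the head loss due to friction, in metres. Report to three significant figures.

V = 4Q/(πD²) = 4·0.237/(π·0.556²) = 0.9761 m/s
h_f = f(L/D)V²/(2g) = 0.01350·(399/0.556)·0.9761²/(2·9.81) = 0.4705 m

h_f ≈ 0.470 m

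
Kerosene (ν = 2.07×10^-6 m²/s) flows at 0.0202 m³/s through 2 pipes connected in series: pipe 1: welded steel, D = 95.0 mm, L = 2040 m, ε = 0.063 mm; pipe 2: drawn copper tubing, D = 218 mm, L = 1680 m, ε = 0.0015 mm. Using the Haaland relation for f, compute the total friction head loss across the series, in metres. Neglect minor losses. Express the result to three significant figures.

H ≈ 181 m

Pipe 1: V = 2.850 m/s, Re = 1.31×10^5, ε/D = 6.63×10^-4, f = 0.02016, h_1 = f(L/D)V²/2g = 179.2 m
Pipe 2: V = 0.5412 m/s, Re = 5.70×10^4, ε/D = 6.88×10^-6, f = 0.02013, h_2 = f(L/D)V²/2g = 2.316 m
Series → Q common, losses add: H = Σh = 181.5 m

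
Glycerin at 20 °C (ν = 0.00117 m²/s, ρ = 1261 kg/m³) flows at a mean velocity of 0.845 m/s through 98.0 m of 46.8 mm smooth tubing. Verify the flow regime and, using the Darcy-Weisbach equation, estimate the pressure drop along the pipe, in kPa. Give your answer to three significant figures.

Re = VD/ν = 0.845·0.04680/0.00117 = 33.8 → laminar (Re < 2300)
f = 64/Re = 1.893
h_f = f(L/D)V²/(2g) = 1.893·(98.0/0.04680)·0.845²/(2·9.81) = 144.3 m
Δp = ρg·h_f = 1261·9.81·144.3 = 1785 kPa

Δp ≈ 1790 kPa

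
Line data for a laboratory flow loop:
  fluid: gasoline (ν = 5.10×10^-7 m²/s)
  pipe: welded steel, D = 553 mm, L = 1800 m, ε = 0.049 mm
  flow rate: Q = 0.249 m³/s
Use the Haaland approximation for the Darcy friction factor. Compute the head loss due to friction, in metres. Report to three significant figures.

V = 4Q/(πD²) = 4·0.249/(π·0.553²) = 1.037 m/s
Re = VD/ν = 1.037·0.553/5.10×10^-7 = 1.12×10^6 → turbulent
ε/D = 0.049/553 = 8.86×10^-5
Haaland: f = 0.01303
h_f = f(L/D)V²/(2g) = 0.01303·(1800/0.553)·1.037²/(2·9.81) = 2.323 m

h_f ≈ 2.32 m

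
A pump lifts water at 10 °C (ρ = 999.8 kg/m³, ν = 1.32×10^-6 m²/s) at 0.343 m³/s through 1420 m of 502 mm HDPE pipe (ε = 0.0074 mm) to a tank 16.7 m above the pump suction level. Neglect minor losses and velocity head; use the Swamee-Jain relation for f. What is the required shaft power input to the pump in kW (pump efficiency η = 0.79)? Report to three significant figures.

V = 4Q/(πD²) = 1.733 m/s; Re = 6.59×10^5; ε/D = 1.47×10^-5; f = 0.01274
h_f = f(L/D)V²/2g = 5.518 m
Total head H = z + h_f = 16.7 + 5.518 = 22.22 m
P_hyd = ρgQH = 999.8·9.81·0.343·22.22 = 74.75 kW
P_shaft = P_hyd/η = 74.75/0.79 = 94.62 kW

P_shaft ≈ 94.6 kW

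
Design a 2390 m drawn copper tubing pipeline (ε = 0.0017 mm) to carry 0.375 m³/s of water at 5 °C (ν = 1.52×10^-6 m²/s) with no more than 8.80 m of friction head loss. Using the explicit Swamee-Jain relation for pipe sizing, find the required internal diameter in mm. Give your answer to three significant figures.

Swamee-Jain (Type III): D = 0.66·[ε^1.25·(LQ²/(gh_f))^4.75 + ν·Q^9.4·(L/(gh_f))^5.2]^0.04
LQ²/(gh_f) = 3.893; L/(gh_f) = 27.69
Term 1 = ε^1.25·(…)^4.75 = 3.91×10^-5; Term 2 = ν·Q^9.4·(…)^5.2 = 0.00476
D = 0.66·(3.91×10^-5 + 0.00476)^0.04 = 0.5331 m = 533 mm
Check: V = 1.68 m/s, Re = 5.89×10^5, f = 0.01277, h_f = 8.24 m ≈ 8.80 m ✓

D ≈ 533 mm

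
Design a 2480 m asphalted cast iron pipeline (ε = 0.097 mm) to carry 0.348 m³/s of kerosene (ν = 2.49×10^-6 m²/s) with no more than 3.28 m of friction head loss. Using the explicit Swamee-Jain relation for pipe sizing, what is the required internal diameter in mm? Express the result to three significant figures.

D ≈ 664 mm

Swamee-Jain (Type III): D = 0.66·[ε^1.25·(LQ²/(gh_f))^4.75 + ν·Q^9.4·(L/(gh_f))^5.2]^0.04
LQ²/(gh_f) = 9.334; L/(gh_f) = 77.07
Term 1 = ε^1.25·(…)^4.75 = 0.390; Term 2 = ν·Q^9.4·(…)^5.2 = 0.792
D = 0.66·(0.390 + 0.792)^0.04 = 0.6644 m = 664 mm
Check: V = 1.00 m/s, Re = 2.68×10^5, f = 0.01609, h_f = 3.08 m ≈ 3.28 m ✓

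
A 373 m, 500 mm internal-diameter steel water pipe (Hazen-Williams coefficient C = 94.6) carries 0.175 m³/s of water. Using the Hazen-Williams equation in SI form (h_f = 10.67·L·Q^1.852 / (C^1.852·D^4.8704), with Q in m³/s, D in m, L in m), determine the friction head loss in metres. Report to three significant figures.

h_f = 10.67·373·0.175^1.852 / (94.6^1.852·0.500^4.8704) = 1.011 m

h_f ≈ 1.01 m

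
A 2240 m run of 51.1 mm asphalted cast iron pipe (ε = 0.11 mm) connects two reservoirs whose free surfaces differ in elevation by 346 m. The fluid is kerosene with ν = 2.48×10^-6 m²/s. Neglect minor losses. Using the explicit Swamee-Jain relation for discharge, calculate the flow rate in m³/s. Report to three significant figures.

Q ≈ 0.00492 m³/s

Swamee-Jain (Type II): Q = -0.965·√(gD⁵h_f/L)·ln[ε/(3.7D) + √(3.17ν²L/(gD³h_f))]
√(gD⁵h_f/L) = √(9.81·0.0511⁵·346/2240) = 7.266×10^-4
ε/(3.7D) = 5.82×10^-4; √(3.17ν²L/(gD³h_f)) = 3.11×10^-4
Q = -0.965·7.266×10^-4·ln(8.923×10^-4) = 0.004923 m³/s
Check: V = 2.40 m/s, Re = 4.95×10^4, f = 0.02715, h_f = 350 m ≈ 346 m ✓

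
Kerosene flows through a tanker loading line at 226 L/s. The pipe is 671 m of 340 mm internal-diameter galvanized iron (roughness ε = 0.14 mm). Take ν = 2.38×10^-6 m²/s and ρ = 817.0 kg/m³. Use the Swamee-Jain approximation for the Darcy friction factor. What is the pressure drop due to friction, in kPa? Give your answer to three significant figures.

Δp ≈ 87.8 kPa

V = 4Q/(πD²) = 4·0.226/(π·0.340²) = 2.489 m/s
Re = VD/ν = 2.489·0.340/2.38×10^-6 = 3.56×10^5 → turbulent
ε/D = 0.14/340 = 4.12×10^-4
Swamee-Jain: f = 0.01758
h_f = f(L/D)V²/(2g) = 0.01758·(671/0.340)·2.489²/(2·9.81) = 10.95 m
Δp = ρg·h_f = 817.0·9.81·10.95 = 87.79 kPa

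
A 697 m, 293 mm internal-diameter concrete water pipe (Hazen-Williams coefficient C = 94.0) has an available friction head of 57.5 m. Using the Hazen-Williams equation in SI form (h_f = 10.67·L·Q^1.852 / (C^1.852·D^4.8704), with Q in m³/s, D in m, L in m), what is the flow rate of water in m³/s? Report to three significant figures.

Rearranging: Q = [h_f·C^1.852·D^4.8704 / (10.67·L)]^(1/1.852)
Q = [57.5·94.0^1.852·0.293^4.8704 / (10.67·697)]^0.540 = 0.2697 m³/s

Q ≈ 0.270 m³/s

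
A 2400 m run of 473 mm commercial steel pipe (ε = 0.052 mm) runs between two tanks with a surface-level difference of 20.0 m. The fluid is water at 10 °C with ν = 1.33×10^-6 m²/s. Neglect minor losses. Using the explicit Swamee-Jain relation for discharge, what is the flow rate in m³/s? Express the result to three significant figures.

Swamee-Jain (Type II): Q = -0.965·√(gD⁵h_f/L)·ln[ε/(3.7D) + √(3.17ν²L/(gD³h_f))]
√(gD⁵h_f/L) = √(9.81·0.473⁵·20.0/2400) = 0.04399
ε/(3.7D) = 2.97×10^-5; √(3.17ν²L/(gD³h_f)) = 2.55×10^-5
Q = -0.965·0.04399·ln(5.517×10^-5) = 0.4163 m³/s
Check: V = 2.37 m/s, Re = 8.43×10^5, f = 0.01385, h_f = 20.1 m ≈ 20.0 m ✓

Q ≈ 0.416 m³/s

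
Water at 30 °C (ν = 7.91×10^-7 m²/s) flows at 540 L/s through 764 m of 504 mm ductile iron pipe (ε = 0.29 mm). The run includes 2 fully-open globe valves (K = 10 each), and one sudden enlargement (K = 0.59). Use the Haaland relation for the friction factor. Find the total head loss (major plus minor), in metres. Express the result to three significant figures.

H_L ≈ 17.6 m

V = 4Q/(πD²) = 2.707 m/s; V²/2g = 0.3734 m
Re = 1.72×10^6, ε/D = 5.75×10^-4 → f = 0.01751 (Haaland)
Major: h_f = f(L/D)·V²/2g = 0.01751·1516·0.3734 = 9.910 m
Minor: ΣK = 20.6; h_m = ΣK·V²/2g = 7.689 m
Total H_L = 9.910 + 7.689 = 17.60 m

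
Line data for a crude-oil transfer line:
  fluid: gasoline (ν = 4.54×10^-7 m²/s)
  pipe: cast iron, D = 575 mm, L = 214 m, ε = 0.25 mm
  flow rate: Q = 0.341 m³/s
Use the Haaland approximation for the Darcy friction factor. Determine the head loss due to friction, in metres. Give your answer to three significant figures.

h_f ≈ 0.540 m

V = 4Q/(πD²) = 4·0.341/(π·0.575²) = 1.313 m/s
Re = VD/ν = 1.313·0.575/4.54×10^-7 = 1.66×10^6 → turbulent
ε/D = 0.25/575 = 4.35×10^-4
Haaland: f = 0.01652
h_f = f(L/D)V²/(2g) = 0.01652·(214/0.575)·1.313²/(2·9.81) = 0.5403 m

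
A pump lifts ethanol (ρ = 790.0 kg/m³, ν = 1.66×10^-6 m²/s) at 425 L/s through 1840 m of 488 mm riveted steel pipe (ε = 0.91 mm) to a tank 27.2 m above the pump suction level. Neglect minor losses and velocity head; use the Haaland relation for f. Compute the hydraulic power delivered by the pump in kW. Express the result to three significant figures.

V = 4Q/(πD²) = 2.272 m/s; Re = 6.68×10^5; ε/D = 0.00186; f = 0.02329
h_f = f(L/D)V²/2g = 23.11 m
Total head H = z + h_f = 27.2 + 23.11 = 50.31 m
P_hyd = ρgQH = 790.0·9.81·0.425·50.31 = 165.7 kW

P_hyd ≈ 166 kW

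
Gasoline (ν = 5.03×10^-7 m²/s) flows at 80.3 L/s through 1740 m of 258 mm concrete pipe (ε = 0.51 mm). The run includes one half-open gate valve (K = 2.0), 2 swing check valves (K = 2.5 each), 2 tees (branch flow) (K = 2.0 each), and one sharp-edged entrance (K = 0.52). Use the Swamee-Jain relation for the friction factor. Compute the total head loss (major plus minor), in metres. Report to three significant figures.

H_L ≈ 20.6 m

V = 4Q/(πD²) = 1.536 m/s; V²/2g = 0.1202 m
Re = 7.88×10^5, ε/D = 0.00198 → f = 0.02367 (Swamee-Jain)
Major: h_f = f(L/D)·V²/2g = 0.02367·6744·0.1202 = 19.20 m
Minor: ΣK = 11.5; h_m = ΣK·V²/2g = 1.385 m
Total H_L = 19.20 + 1.385 = 20.58 m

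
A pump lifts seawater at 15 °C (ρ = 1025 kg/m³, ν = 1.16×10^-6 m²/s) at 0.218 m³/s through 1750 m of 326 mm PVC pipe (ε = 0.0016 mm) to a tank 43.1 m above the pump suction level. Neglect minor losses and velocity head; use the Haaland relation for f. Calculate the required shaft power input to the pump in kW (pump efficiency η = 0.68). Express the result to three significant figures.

P_shaft ≈ 213 kW

V = 4Q/(πD²) = 2.612 m/s; Re = 7.34×10^5; ε/D = 4.91×10^-6; f = 0.01228
h_f = f(L/D)V²/2g = 22.92 m
Total head H = z + h_f = 43.1 + 22.92 = 66.02 m
P_hyd = ρgQH = 1025·9.81·0.218·66.02 = 144.7 kW
P_shaft = P_hyd/η = 144.7/0.68 = 212.8 kW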